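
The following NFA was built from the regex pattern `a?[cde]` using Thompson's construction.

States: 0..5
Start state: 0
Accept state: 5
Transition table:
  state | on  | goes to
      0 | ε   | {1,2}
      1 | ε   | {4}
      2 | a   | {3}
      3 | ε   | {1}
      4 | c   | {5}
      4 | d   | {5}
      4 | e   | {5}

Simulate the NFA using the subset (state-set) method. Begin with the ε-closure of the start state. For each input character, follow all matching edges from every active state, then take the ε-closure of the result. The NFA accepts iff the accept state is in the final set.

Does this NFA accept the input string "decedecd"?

initial (ε-close {0}): {0,1,2,4}
'd' @ 1: {5}  [accepting]
'e' @ 2: {}  — no active states
rest 'cedecd' ignored (set empty)
final: {}; accept 5 not in set

Answer: REJECT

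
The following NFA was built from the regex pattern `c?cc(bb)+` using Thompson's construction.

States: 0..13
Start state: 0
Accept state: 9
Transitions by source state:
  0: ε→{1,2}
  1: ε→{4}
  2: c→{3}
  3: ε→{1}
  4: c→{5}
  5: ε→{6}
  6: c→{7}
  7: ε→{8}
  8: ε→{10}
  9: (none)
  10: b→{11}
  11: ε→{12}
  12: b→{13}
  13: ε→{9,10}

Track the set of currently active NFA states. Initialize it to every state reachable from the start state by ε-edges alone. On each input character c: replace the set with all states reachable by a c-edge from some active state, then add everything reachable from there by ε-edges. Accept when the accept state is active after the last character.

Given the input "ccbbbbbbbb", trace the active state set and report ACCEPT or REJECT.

start: ε-closure({0}) = {0,1,2,4}
'c' @ 1: {1,3,4,5,6}
'c' @ 2: {5,6,7,8,10}
'b' @ 3: {11,12}
'b' @ 4: {9,10,13}  [accepting]
'b' @ 5: {11,12}
'b' @ 6: {9,10,13}  [accepting]
'b' @ 7: {11,12}
'b' @ 8: {9,10,13}  [accepting]
'b' @ 9: {11,12}
'b' @ 10: {9,10,13}  [accepting]
after full input: {9,10,13}  (accept=9 in)

Answer: ACCEPT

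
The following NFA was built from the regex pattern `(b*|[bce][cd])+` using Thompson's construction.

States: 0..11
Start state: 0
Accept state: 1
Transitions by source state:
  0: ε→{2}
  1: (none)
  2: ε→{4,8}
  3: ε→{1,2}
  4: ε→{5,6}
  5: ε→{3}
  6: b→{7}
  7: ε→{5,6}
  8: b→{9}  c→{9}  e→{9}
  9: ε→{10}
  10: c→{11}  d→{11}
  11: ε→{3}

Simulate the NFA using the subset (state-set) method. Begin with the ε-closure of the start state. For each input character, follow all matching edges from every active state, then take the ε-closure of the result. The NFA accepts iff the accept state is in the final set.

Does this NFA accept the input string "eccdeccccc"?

initial (ε-close {0}): {0,1,2,3,4,5,6,8}
'e' @ 1: {9,10}
'c' @ 2: {1,2,3,4,5,6,8,11}  (accept∈set)
'c' @ 3: {9,10}
'd' @ 4: {1,2,3,4,5,6,8,11}  (accept∈set)
'e' @ 5: {9,10}
'c' @ 6: {1,2,3,4,5,6,8,11}  (accept∈set)
'c' @ 7: {9,10}
'c' @ 8: {1,2,3,4,5,6,8,11}  (accept∈set)
'c' @ 9: {9,10}
'c' @ 10: {1,2,3,4,5,6,8,11}  (accept∈set)
end set {1,2,3,4,5,6,8,11} — state 1 in

Answer: ACCEPT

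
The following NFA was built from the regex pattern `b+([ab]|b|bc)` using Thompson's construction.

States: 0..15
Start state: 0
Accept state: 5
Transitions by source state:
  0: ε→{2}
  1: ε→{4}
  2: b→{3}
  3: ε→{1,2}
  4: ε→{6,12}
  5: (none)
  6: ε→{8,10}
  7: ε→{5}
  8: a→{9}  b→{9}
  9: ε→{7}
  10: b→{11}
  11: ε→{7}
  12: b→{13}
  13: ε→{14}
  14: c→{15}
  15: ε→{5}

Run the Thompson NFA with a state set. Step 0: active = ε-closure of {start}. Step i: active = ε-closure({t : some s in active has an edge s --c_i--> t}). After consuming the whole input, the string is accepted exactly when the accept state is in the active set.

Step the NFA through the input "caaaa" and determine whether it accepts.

Answer: REJECT

Steps:
S₀ = ε-closure({0}) = {0,2}
'c' @ 1: {}  — state set empty
rest 'aaaa' ignored (set empty)
end set {} — state 5 not in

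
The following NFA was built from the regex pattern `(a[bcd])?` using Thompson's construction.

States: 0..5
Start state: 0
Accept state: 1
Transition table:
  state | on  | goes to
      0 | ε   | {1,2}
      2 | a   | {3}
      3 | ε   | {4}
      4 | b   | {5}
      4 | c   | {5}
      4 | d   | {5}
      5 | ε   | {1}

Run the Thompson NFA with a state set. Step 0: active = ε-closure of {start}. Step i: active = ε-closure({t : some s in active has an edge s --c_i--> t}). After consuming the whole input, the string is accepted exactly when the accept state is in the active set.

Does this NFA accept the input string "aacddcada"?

Answer: REJECT

Derivation:
initial (ε-close {0}): {0,1,2}
'a' @ 1: {3,4}
'a' @ 2: {}  — state set empty
rest 'cddcada' ignored (set empty)
end set {} — state 1 not in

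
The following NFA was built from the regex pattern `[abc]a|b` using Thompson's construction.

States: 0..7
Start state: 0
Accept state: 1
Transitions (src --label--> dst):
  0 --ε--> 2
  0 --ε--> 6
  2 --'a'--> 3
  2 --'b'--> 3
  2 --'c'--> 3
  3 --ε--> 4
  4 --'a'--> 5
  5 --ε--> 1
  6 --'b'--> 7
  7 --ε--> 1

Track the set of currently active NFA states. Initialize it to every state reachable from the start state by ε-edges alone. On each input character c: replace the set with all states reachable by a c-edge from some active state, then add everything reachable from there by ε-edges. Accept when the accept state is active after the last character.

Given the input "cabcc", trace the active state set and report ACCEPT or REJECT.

initial (ε-close {0}): {0,2,6}
'c' @ 1: {3,4}
'a' @ 2: {1,5}  (accept∈set)
'b' @ 3: {}  — state set empty
rest 'cc' ignored (set empty)
end set {} — state 1 not in

Answer: REJECT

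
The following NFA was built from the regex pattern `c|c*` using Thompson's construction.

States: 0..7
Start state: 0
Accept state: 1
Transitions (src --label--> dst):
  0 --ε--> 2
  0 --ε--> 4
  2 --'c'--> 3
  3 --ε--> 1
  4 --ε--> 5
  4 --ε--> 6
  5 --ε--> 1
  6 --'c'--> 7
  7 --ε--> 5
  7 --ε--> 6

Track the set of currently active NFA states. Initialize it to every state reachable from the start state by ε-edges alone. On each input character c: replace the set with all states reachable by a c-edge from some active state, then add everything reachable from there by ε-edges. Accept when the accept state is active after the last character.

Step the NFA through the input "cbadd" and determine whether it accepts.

initial (ε-close {0}): {0,1,2,4,5,6}
'c' @ 1: {1,3,5,6,7}  ✓accept
'b' @ 2: {}  — no active states
rest 'add' ignored (set empty)
final: {}; accept 1 not in set

Answer: REJECT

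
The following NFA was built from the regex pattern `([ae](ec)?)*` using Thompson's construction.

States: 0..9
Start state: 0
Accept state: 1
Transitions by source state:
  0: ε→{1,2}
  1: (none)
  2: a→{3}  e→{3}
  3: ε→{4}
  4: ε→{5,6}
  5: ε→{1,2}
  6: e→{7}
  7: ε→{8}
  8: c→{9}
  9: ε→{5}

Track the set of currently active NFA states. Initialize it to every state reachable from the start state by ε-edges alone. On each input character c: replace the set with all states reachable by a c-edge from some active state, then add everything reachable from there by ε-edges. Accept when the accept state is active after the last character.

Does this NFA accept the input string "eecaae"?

Answer: ACCEPT

Steps:
initial (ε-close {0}): {0,1,2}
'e' @ 1: {1,2,3,4,5,6}  (accept∈set)
'e' @ 2: {1,2,3,4,5,6,7,8}  (accept∈set)
'c' @ 3: {1,2,5,9}  (accept∈set)
'a' @ 4: {1,2,3,4,5,6}  (accept∈set)
'a' @ 5: {1,2,3,4,5,6}  (accept∈set)
'e' @ 6: {1,2,3,4,5,6,7,8}  (accept∈set)
final: {1,2,3,4,5,6,7,8}; accept 1 in set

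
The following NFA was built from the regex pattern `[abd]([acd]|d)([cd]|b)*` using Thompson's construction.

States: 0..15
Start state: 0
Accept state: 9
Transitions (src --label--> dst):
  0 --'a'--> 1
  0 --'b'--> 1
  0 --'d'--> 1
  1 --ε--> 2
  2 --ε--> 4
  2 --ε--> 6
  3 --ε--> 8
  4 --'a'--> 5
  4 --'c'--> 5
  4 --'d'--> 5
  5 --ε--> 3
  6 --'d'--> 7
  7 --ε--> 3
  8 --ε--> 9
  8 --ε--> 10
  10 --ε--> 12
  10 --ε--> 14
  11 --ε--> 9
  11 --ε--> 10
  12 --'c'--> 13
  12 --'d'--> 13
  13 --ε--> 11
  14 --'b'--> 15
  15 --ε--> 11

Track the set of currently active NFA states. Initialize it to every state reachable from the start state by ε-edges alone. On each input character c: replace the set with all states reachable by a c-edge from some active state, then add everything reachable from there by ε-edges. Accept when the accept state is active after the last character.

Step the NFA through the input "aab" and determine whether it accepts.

S₀ = ε-closure({0}) = {0}
'a' @ 1: {1,2,4,6}
'a' @ 2: {3,5,8,9,10,12,14}  [accepting]
'b' @ 3: {9,10,11,12,14,15}  [accepting]
end set {9,10,11,12,14,15} — state 9 in

Answer: ACCEPT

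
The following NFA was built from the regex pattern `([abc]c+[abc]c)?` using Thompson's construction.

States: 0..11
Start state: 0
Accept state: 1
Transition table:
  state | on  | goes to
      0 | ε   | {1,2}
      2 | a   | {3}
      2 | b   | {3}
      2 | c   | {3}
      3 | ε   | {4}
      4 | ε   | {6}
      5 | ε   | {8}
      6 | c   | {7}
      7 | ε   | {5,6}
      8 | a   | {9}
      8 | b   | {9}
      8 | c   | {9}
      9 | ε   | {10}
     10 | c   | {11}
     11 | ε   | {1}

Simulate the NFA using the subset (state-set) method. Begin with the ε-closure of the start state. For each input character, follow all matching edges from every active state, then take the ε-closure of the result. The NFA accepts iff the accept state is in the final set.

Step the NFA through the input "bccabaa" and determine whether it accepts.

start: ε-closure({0}) = {0,1,2}
'b' @ 1: {3,4,6}
'c' @ 2: {5,6,7,8}
'c' @ 3: {5,6,7,8,9,10}
'a' @ 4: {9,10}
'b' @ 5: {}  — dead — no transitions
rest 'aa' ignored (set empty)
after full input: {}  (accept=1 not in)

Answer: REJECT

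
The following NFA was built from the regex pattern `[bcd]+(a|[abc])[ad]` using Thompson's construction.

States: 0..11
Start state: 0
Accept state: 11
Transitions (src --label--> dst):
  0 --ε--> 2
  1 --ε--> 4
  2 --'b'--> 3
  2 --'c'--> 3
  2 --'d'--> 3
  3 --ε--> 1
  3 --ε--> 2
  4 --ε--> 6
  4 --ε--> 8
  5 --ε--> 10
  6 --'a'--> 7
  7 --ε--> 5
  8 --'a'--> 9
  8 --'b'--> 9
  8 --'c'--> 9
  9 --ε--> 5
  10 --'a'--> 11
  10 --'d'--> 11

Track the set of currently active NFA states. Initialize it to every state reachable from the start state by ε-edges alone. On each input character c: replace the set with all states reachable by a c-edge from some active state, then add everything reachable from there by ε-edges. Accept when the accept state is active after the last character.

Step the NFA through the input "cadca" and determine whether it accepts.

Answer: REJECT

Derivation:
start: ε-closure({0}) = {0,2}
'c' @ 1: {1,2,3,4,6,8}
'a' @ 2: {5,7,9,10}
'd' @ 3: {11}  (accept∈set)
'c' @ 4: {}  — no active states
rest 'a' ignored (set empty)
end set {} — state 11 not in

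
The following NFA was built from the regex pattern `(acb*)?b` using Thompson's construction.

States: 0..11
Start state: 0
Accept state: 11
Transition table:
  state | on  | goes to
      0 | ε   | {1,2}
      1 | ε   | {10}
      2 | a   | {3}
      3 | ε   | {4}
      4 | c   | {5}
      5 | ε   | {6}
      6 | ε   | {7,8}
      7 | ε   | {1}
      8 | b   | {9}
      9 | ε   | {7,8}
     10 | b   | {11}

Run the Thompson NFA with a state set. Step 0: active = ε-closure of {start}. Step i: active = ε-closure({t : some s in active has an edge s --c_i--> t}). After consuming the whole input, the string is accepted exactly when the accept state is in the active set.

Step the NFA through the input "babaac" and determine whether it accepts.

start: ε-closure({0}) = {0,1,2,10}
'b' @ 1: {11}  (accept∈set)
'a' @ 2: {}  — state set empty
rest 'baac' ignored (set empty)
after full input: {}  (accept=11 not in)

Answer: REJECT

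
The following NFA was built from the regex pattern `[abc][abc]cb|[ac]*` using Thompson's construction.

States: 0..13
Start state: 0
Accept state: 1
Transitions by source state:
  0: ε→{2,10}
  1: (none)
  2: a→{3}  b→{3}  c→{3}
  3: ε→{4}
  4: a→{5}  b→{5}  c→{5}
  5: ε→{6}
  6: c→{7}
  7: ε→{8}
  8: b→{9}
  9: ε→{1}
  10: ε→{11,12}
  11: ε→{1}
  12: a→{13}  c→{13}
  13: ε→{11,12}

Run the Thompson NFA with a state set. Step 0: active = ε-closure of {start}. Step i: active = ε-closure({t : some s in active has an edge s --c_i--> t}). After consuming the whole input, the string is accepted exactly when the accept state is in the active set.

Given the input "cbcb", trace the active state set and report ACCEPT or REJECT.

start: ε-closure({0}) = {0,1,2,10,11,12}
'c' @ 1: {1,3,4,11,12,13}  [accepting]
'b' @ 2: {5,6}
'c' @ 3: {7,8}
'b' @ 4: {1,9}  [accepting]
final: {1,9}; accept 1 in set

Answer: ACCEPT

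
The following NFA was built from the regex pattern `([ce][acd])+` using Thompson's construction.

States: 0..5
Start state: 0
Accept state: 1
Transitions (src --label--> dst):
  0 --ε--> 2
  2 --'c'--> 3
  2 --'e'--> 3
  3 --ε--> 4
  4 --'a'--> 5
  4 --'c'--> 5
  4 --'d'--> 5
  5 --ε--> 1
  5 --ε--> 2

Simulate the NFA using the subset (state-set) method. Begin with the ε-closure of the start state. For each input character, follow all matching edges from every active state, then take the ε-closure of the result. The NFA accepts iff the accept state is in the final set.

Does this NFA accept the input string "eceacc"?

S₀ = ε-closure({0}) = {0,2}
'e' @ 1: {3,4}
'c' @ 2: {1,2,5}  (accept∈set)
'e' @ 3: {3,4}
'a' @ 4: {1,2,5}  (accept∈set)
'c' @ 5: {3,4}
'c' @ 6: {1,2,5}  (accept∈set)
final: {1,2,5}; accept 1 in set

Answer: ACCEPT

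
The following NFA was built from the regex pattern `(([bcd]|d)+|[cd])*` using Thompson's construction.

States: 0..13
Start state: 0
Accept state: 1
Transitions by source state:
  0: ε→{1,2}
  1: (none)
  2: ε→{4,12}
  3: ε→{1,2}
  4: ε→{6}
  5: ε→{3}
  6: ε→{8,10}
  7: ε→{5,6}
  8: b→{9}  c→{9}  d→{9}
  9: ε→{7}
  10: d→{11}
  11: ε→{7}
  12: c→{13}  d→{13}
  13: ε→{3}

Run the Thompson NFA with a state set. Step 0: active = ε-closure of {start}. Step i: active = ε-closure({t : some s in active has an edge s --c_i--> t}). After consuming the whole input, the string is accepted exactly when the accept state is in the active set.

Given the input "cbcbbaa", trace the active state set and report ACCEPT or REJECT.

Answer: REJECT

Trace:
S₀ = ε-closure({0}) = {0,1,2,4,6,8,10,12}
'c' @ 1: {1,2,3,4,5,6,7,8,9,10,12,13}  ✓accept
'b' @ 2: {1,2,3,4,5,6,7,8,9,10,12}  ✓accept
'c' @ 3: {1,2,3,4,5,6,7,8,9,10,12,13}  ✓accept
'b' @ 4: {1,2,3,4,5,6,7,8,9,10,12}  ✓accept
'b' @ 5: {1,2,3,4,5,6,7,8,9,10,12}  ✓accept
'a' @ 6: {}  — state set empty
rest 'a' ignored (set empty)
end set {} — state 1 not in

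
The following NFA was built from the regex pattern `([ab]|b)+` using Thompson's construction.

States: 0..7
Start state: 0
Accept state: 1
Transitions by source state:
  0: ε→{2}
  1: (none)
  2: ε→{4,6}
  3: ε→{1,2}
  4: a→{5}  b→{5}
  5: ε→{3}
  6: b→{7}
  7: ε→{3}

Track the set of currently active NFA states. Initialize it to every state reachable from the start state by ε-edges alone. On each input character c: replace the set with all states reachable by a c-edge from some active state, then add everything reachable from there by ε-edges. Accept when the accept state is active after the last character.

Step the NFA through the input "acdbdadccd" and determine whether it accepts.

Answer: REJECT

Steps:
initial (ε-close {0}): {0,2,4,6}
'a' @ 1: {1,2,3,4,5,6}  [accepting]
'c' @ 2: {}  — state set empty
rest 'dbdadccd' ignored (set empty)
end set {} — state 1 not in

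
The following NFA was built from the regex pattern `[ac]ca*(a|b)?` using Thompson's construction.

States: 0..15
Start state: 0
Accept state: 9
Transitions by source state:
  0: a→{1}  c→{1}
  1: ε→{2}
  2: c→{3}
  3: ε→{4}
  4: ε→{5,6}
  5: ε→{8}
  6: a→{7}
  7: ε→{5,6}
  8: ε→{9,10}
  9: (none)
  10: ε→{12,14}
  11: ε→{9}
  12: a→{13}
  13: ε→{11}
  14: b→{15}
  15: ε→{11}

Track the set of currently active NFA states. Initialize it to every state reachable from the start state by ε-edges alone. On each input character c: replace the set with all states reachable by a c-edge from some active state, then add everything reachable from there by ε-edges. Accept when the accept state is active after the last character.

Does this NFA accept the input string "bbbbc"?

S₀ = ε-closure({0}) = {0}
'b' @ 1: {}  — no active states
rest 'bbbc' ignored (set empty)
final: {}; accept 9 not in set

Answer: REJECT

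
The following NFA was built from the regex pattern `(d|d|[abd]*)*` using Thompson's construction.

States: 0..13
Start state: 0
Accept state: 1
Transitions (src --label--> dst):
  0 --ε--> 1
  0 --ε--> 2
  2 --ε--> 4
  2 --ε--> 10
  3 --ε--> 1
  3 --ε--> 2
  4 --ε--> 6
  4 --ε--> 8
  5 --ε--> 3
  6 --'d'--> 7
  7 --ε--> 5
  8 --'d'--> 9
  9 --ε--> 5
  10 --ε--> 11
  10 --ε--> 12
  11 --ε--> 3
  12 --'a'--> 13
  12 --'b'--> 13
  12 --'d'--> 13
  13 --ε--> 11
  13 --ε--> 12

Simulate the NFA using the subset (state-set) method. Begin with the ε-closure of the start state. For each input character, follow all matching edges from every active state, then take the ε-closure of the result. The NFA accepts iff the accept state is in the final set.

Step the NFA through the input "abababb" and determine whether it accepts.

Answer: ACCEPT

Derivation:
initial (ε-close {0}): {0,1,2,3,4,6,8,10,11,12}
'a' @ 1: {1,2,3,4,6,8,10,11,12,13}  ✓accept
'b' @ 2: {1,2,3,4,6,8,10,11,12,13}  ✓accept
'a' @ 3: {1,2,3,4,6,8,10,11,12,13}  ✓accept
'b' @ 4: {1,2,3,4,6,8,10,11,12,13}  ✓accept
'a' @ 5: {1,2,3,4,6,8,10,11,12,13}  ✓accept
'b' @ 6: {1,2,3,4,6,8,10,11,12,13}  ✓accept
'b' @ 7: {1,2,3,4,6,8,10,11,12,13}  ✓accept
final: {1,2,3,4,6,8,10,11,12,13}; accept 1 in set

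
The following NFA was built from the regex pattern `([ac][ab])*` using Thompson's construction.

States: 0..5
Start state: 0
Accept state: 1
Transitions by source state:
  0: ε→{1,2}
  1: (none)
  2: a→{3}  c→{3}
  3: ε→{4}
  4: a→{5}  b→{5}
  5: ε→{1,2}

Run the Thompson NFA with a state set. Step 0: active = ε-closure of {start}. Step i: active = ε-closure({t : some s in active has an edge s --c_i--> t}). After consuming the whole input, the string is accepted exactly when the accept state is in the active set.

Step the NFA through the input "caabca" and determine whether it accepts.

Answer: ACCEPT

Trace:
initial (ε-close {0}): {0,1,2}
'c' @ 1: {3,4}
'a' @ 2: {1,2,5}  [accepting]
'a' @ 3: {3,4}
'b' @ 4: {1,2,5}  [accepting]
'c' @ 5: {3,4}
'a' @ 6: {1,2,5}  [accepting]
after full input: {1,2,5}  (accept=1 in)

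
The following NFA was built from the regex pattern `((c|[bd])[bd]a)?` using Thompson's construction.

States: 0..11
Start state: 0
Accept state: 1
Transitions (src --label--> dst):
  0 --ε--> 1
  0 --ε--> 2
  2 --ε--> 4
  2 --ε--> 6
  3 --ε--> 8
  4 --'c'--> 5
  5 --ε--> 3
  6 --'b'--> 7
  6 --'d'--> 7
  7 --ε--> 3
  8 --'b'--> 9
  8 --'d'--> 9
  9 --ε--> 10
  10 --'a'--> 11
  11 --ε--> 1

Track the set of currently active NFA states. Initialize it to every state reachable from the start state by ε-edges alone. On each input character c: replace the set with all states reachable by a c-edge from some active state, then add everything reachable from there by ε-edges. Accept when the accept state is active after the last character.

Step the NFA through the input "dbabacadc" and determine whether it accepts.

initial (ε-close {0}): {0,1,2,4,6}
'd' @ 1: {3,7,8}
'b' @ 2: {9,10}
'a' @ 3: {1,11}  (accept∈set)
'b' @ 4: {}  — no active states
rest 'acadc' ignored (set empty)
final: {}; accept 1 not in set

Answer: REJECT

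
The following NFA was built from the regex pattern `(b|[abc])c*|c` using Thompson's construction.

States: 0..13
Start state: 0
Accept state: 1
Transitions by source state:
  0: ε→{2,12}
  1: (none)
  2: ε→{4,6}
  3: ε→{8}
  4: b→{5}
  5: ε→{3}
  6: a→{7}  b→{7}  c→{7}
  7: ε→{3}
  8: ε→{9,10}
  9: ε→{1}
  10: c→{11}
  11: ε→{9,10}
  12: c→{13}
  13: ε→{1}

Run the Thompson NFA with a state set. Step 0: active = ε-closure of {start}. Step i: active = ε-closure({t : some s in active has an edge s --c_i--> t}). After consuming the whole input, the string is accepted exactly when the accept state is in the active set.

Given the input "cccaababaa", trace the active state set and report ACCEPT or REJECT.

Answer: REJECT

Trace:
initial (ε-close {0}): {0,2,4,6,12}
'c' @ 1: {1,3,7,8,9,10,13}  [accepting]
'c' @ 2: {1,9,10,11}  [accepting]
'c' @ 3: {1,9,10,11}  [accepting]
'a' @ 4: {}  — no active states
rest 'ababaa' ignored (set empty)
after full input: {}  (accept=1 not in)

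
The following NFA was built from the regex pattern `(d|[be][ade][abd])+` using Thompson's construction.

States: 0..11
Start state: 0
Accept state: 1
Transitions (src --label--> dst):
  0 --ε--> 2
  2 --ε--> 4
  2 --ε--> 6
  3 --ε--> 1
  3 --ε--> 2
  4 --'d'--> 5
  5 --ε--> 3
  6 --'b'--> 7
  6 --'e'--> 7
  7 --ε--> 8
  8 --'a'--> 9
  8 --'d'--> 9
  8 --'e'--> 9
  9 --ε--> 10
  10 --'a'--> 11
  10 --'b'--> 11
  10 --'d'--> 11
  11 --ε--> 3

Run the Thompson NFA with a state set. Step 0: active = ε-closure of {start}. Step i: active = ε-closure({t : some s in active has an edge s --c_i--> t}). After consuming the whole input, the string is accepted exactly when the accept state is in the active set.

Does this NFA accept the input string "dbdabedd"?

S₀ = ε-closure({0}) = {0,2,4,6}
'd' @ 1: {1,2,3,4,5,6}  [accepting]
'b' @ 2: {7,8}
'd' @ 3: {9,10}
'a' @ 4: {1,2,3,4,6,11}  [accepting]
'b' @ 5: {7,8}
'e' @ 6: {9,10}
'd' @ 7: {1,2,3,4,6,11}  [accepting]
'd' @ 8: {1,2,3,4,5,6}  [accepting]
after full input: {1,2,3,4,5,6}  (accept=1 in)

Answer: ACCEPT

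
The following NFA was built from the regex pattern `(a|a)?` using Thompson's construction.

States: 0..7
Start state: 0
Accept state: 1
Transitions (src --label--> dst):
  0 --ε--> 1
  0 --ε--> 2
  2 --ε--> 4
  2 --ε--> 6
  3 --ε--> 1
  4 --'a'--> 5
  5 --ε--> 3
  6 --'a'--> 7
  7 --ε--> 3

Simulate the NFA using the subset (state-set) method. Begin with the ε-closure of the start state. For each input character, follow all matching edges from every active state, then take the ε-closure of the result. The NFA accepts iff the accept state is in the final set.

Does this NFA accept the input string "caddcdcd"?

initial (ε-close {0}): {0,1,2,4,6}
'c' @ 1: {}  — state set empty
rest 'addcdcd' ignored (set empty)
final: {}; accept 1 not in set

Answer: REJECT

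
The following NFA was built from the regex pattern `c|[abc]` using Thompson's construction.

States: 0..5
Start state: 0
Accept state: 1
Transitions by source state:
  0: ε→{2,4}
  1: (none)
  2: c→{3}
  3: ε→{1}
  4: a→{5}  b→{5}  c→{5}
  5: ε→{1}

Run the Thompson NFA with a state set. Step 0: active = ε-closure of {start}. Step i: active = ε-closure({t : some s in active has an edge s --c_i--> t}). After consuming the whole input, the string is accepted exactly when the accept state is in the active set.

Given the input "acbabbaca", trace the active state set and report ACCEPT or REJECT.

initial (ε-close {0}): {0,2,4}
'a' @ 1: {1,5}  (accept∈set)
'c' @ 2: {}  — dead — no transitions
rest 'babbaca' ignored (set empty)
final: {}; accept 1 not in set

Answer: REJECT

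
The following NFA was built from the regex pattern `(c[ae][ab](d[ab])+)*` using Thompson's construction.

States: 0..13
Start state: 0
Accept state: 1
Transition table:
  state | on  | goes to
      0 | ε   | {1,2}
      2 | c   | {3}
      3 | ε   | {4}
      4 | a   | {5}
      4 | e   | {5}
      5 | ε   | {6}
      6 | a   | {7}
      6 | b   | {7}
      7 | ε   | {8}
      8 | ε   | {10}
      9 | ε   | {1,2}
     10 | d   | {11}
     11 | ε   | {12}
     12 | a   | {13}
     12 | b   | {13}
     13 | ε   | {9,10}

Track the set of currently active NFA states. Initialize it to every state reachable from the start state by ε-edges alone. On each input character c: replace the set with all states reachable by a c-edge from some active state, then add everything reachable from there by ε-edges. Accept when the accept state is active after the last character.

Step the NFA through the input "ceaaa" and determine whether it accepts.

Answer: REJECT

Derivation:
start: ε-closure({0}) = {0,1,2}
'c' @ 1: {3,4}
'e' @ 2: {5,6}
'a' @ 3: {7,8,10}
'a' @ 4: {}  — dead — no transitions
rest 'a' ignored (set empty)
after full input: {}  (accept=1 not in)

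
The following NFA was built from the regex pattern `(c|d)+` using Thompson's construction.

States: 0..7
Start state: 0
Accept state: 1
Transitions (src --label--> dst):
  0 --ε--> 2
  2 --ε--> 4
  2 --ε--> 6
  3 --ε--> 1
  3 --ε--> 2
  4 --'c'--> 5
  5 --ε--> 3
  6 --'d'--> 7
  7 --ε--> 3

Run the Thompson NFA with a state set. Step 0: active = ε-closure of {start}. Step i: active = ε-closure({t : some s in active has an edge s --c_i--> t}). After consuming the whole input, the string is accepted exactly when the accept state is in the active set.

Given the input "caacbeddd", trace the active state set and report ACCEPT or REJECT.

S₀ = ε-closure({0}) = {0,2,4,6}
'c' @ 1: {1,2,3,4,5,6}  (accept∈set)
'a' @ 2: {}  — dead — no transitions
rest 'acbeddd' ignored (set empty)
final: {}; accept 1 not in set

Answer: REJECT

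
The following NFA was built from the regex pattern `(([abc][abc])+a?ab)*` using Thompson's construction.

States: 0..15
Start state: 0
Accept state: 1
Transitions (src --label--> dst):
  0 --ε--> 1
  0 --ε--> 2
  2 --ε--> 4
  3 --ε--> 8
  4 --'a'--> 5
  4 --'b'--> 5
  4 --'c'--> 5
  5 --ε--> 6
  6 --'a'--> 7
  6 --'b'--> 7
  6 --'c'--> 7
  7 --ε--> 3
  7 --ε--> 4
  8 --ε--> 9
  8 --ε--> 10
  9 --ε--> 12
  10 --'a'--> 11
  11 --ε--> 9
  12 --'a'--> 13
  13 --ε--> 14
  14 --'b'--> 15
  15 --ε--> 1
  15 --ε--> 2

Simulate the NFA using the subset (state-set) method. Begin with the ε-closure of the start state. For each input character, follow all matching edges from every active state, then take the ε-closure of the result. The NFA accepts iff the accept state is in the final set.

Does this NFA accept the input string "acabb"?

S₀ = ε-closure({0}) = {0,1,2,4}
'a' @ 1: {5,6}
'c' @ 2: {3,4,7,8,9,10,12}
'a' @ 3: {5,6,9,11,12,13,14}
'b' @ 4: {1,2,3,4,7,8,9,10,12,15}  (accept∈set)
'b' @ 5: {5,6}
end set {5,6} — state 1 not in

Answer: REJECT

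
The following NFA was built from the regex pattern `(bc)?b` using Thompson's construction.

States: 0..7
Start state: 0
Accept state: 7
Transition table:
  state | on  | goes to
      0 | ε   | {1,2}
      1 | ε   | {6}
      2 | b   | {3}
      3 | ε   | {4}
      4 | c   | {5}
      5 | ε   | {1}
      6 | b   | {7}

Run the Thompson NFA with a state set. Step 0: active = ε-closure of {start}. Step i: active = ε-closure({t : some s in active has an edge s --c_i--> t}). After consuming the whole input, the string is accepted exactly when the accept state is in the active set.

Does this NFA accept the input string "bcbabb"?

Answer: REJECT

Derivation:
initial (ε-close {0}): {0,1,2,6}
'b' @ 1: {3,4,7}  ✓accept
'c' @ 2: {1,5,6}
'b' @ 3: {7}  ✓accept
'a' @ 4: {}  — no active states
rest 'bb' ignored (set empty)
final: {}; accept 7 not in set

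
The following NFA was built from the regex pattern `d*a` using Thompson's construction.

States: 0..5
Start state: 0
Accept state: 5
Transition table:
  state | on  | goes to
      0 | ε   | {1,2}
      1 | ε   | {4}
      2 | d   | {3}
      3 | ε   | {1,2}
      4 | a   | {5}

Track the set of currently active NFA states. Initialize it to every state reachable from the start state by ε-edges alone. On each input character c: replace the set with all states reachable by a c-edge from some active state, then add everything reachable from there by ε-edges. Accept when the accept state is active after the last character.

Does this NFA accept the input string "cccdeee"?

Answer: REJECT

Steps:
start: ε-closure({0}) = {0,1,2,4}
'c' @ 1: {}  — dead — no transitions
rest 'ccdeee' ignored (set empty)
final: {}; accept 5 not in set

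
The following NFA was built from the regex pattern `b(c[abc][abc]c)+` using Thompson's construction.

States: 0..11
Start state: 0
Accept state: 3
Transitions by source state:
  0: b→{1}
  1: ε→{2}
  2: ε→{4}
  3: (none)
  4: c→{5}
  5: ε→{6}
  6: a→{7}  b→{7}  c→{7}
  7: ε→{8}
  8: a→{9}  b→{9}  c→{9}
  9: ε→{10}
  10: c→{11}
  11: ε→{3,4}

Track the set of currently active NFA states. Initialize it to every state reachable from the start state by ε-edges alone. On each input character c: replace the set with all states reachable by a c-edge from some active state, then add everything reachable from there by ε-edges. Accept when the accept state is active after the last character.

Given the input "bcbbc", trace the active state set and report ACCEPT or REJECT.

S₀ = ε-closure({0}) = {0}
'b' @ 1: {1,2,4}
'c' @ 2: {5,6}
'b' @ 3: {7,8}
'b' @ 4: {9,10}
'c' @ 5: {3,4,11}  (accept∈set)
after full input: {3,4,11}  (accept=3 in)

Answer: ACCEPT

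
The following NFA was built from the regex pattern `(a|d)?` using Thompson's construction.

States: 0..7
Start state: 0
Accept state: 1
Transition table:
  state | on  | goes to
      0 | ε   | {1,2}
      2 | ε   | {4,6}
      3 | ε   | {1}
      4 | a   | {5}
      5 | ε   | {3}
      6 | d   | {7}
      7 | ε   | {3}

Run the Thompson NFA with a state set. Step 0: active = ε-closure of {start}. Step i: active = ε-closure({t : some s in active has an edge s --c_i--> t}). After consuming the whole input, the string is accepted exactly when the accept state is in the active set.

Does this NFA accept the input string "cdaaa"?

Answer: REJECT

Trace:
S₀ = ε-closure({0}) = {0,1,2,4,6}
'c' @ 1: {}  — dead — no transitions
rest 'daaa' ignored (set empty)
after full input: {}  (accept=1 not in)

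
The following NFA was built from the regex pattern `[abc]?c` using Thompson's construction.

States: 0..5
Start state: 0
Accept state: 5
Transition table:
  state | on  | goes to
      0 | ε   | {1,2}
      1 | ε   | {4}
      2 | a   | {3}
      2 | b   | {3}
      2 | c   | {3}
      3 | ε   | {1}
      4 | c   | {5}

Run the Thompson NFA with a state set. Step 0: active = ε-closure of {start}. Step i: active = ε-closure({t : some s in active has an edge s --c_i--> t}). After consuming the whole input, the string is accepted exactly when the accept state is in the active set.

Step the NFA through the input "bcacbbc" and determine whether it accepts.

start: ε-closure({0}) = {0,1,2,4}
'b' @ 1: {1,3,4}
'c' @ 2: {5}  [accepting]
'a' @ 3: {}  — dead — no transitions
rest 'cbbc' ignored (set empty)
after full input: {}  (accept=5 not in)

Answer: REJECT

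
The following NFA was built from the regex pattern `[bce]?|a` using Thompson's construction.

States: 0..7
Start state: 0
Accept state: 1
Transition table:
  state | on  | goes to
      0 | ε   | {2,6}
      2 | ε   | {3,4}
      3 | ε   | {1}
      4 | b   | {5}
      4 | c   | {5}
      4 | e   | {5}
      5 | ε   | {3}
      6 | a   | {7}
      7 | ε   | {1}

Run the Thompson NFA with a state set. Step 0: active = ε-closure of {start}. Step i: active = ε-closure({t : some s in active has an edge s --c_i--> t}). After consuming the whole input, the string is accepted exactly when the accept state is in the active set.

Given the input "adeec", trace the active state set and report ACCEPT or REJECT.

Answer: REJECT

Derivation:
initial (ε-close {0}): {0,1,2,3,4,6}
'a' @ 1: {1,7}  (accept∈set)
'd' @ 2: {}  — state set empty
rest 'eec' ignored (set empty)
final: {}; accept 1 not in set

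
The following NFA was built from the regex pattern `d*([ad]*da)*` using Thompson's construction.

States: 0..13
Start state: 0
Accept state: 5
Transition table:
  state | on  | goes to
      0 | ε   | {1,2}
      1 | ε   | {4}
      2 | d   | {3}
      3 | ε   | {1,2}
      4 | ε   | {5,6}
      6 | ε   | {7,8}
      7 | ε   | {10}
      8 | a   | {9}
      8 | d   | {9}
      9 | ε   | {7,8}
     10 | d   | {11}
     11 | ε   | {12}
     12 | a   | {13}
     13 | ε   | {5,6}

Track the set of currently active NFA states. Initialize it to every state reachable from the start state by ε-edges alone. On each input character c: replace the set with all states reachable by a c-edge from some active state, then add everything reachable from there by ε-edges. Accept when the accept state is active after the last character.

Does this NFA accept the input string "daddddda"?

start: ε-closure({0}) = {0,1,2,4,5,6,7,8,10}
'd' @ 1: {1,2,3,4,5,6,7,8,9,10,11,12}  (accept∈set)
'a' @ 2: {5,6,7,8,9,10,13}  (accept∈set)
'd' @ 3: {7,8,9,10,11,12}
'd' @ 4: {7,8,9,10,11,12}
'd' @ 5: {7,8,9,10,11,12}
'd' @ 6: {7,8,9,10,11,12}
'd' @ 7: {7,8,9,10,11,12}
'a' @ 8: {5,6,7,8,9,10,13}  (accept∈set)
final: {5,6,7,8,9,10,13}; accept 5 in set

Answer: ACCEPT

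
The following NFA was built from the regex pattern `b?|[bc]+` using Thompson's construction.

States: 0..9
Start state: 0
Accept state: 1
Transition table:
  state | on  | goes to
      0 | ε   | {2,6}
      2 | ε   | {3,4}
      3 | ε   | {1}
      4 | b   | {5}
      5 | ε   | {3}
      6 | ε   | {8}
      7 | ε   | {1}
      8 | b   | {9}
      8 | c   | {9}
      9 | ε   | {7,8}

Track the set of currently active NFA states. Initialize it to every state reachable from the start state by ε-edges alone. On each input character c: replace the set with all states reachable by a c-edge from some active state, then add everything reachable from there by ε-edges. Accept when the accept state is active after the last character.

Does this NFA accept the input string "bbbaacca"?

Answer: REJECT

Trace:
start: ε-closure({0}) = {0,1,2,3,4,6,8}
'b' @ 1: {1,3,5,7,8,9}  ✓accept
'b' @ 2: {1,7,8,9}  ✓accept
'b' @ 3: {1,7,8,9}  ✓accept
'a' @ 4: {}  — state set empty
rest 'acca' ignored (set empty)
after full input: {}  (accept=1 not in)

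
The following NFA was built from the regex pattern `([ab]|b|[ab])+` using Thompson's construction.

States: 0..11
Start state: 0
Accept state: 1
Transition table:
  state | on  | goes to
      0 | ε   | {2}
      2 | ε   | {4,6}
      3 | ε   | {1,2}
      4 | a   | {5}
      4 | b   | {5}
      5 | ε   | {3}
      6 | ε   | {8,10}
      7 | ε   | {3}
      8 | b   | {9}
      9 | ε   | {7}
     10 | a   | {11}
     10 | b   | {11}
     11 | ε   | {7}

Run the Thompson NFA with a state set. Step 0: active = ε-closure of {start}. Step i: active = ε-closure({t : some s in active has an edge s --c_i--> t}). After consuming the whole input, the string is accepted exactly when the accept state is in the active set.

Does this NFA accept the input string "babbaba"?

initial (ε-close {0}): {0,2,4,6,8,10}
'b' @ 1: {1,2,3,4,5,6,7,8,9,10,11}  ✓accept
'a' @ 2: {1,2,3,4,5,6,7,8,10,11}  ✓accept
'b' @ 3: {1,2,3,4,5,6,7,8,9,10,11}  ✓accept
'b' @ 4: {1,2,3,4,5,6,7,8,9,10,11}  ✓accept
'a' @ 5: {1,2,3,4,5,6,7,8,10,11}  ✓accept
'b' @ 6: {1,2,3,4,5,6,7,8,9,10,11}  ✓accept
'a' @ 7: {1,2,3,4,5,6,7,8,10,11}  ✓accept
end set {1,2,3,4,5,6,7,8,10,11} — state 1 in

Answer: ACCEPT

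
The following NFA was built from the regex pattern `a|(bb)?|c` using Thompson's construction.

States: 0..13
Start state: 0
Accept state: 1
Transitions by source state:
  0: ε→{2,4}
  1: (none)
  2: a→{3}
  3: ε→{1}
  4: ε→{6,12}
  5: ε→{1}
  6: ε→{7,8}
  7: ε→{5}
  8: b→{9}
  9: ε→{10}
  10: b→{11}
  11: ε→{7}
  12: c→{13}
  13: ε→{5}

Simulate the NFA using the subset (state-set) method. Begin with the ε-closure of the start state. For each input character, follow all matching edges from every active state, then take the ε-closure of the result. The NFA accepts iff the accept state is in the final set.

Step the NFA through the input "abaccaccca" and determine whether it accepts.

Answer: REJECT

Derivation:
initial (ε-close {0}): {0,1,2,4,5,6,7,8,12}
'a' @ 1: {1,3}  [accepting]
'b' @ 2: {}  — no active states
rest 'accaccca' ignored (set empty)
final: {}; accept 1 not in set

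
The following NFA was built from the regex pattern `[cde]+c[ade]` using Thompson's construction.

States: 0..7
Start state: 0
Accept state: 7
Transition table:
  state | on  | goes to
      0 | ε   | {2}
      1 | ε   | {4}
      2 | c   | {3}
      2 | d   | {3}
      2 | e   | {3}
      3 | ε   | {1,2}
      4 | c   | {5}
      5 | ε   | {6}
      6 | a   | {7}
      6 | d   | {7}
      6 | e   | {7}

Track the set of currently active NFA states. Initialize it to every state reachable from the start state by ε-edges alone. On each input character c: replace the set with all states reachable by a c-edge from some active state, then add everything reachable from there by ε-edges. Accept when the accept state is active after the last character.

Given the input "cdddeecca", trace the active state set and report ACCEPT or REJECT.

Answer: ACCEPT

Derivation:
initial (ε-close {0}): {0,2}
'c' @ 1: {1,2,3,4}
'd' @ 2: {1,2,3,4}
'd' @ 3: {1,2,3,4}
'd' @ 4: {1,2,3,4}
'e' @ 5: {1,2,3,4}
'e' @ 6: {1,2,3,4}
'c' @ 7: {1,2,3,4,5,6}
'c' @ 8: {1,2,3,4,5,6}
'a' @ 9: {7}  ✓accept
final: {7}; accept 7 in set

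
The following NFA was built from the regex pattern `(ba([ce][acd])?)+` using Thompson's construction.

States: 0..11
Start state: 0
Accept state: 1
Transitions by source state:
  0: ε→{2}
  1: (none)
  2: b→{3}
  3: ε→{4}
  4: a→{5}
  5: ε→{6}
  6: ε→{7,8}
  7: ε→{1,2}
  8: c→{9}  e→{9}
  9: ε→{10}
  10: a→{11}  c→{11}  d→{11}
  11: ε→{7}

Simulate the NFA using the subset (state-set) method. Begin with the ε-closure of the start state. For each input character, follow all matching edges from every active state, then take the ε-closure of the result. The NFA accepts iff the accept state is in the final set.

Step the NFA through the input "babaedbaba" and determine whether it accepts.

Answer: ACCEPT

Derivation:
S₀ = ε-closure({0}) = {0,2}
'b' @ 1: {3,4}
'a' @ 2: {1,2,5,6,7,8}  (accept∈set)
'b' @ 3: {3,4}
'a' @ 4: {1,2,5,6,7,8}  (accept∈set)
'e' @ 5: {9,10}
'd' @ 6: {1,2,7,11}  (accept∈set)
'b' @ 7: {3,4}
'a' @ 8: {1,2,5,6,7,8}  (accept∈set)
'b' @ 9: {3,4}
'a' @ 10: {1,2,5,6,7,8}  (accept∈set)
end set {1,2,5,6,7,8} — state 1 in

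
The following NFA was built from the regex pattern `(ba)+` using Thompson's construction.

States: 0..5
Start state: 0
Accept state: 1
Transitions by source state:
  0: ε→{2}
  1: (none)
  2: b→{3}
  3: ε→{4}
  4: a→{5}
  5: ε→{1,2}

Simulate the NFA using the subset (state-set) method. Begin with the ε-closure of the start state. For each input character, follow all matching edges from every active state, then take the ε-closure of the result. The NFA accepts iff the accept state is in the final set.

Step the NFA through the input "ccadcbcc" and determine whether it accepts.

start: ε-closure({0}) = {0,2}
'c' @ 1: {}  — dead — no transitions
rest 'cadcbcc' ignored (set empty)
final: {}; accept 1 not in set

Answer: REJECT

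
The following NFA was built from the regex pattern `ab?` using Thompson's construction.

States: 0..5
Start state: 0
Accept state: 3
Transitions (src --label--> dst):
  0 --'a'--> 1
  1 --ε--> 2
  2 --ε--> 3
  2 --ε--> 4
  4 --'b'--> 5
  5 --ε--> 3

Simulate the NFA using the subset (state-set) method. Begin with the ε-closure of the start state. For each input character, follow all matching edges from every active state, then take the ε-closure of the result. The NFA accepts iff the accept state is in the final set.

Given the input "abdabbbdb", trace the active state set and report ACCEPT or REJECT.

initial (ε-close {0}): {0}
'a' @ 1: {1,2,3,4}  [accepting]
'b' @ 2: {3,5}  [accepting]
'd' @ 3: {}  — no active states
rest 'abbbdb' ignored (set empty)
end set {} — state 3 not in

Answer: REJECT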